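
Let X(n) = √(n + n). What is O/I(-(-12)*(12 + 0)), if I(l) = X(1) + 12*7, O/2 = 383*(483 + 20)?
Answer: 16182516/3527 - 192649*√2/3527 ≈ 4510.9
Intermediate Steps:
O = 385298 (O = 2*(383*(483 + 20)) = 2*(383*503) = 2*192649 = 385298)
X(n) = √2*√n (X(n) = √(2*n) = √2*√n)
I(l) = 84 + √2 (I(l) = √2*√1 + 12*7 = √2*1 + 84 = √2 + 84 = 84 + √2)
O/I(-(-12)*(12 + 0)) = 385298/(84 + √2)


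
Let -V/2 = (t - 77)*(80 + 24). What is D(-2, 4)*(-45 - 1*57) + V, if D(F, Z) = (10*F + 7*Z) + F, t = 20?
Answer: 11244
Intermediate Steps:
D(F, Z) = 7*Z + 11*F (D(F, Z) = (7*Z + 10*F) + F = 7*Z + 11*F)
V = 11856 (V = -2*(20 - 77)*(80 + 24) = -(-114)*104 = -2*(-5928) = 11856)
D(-2, 4)*(-45 - 1*57) + V = (7*4 + 11*(-2))*(-45 - 1*57) + 11856 = (28 - 22)*(-45 - 57) + 11856 = 6*(-102) + 11856 = -612 + 11856 = 11244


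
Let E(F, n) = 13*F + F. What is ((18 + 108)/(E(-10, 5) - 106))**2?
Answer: 441/1681 ≈ 0.26234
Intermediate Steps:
E(F, n) = 14*F
((18 + 108)/(E(-10, 5) - 106))**2 = ((18 + 108)/(14*(-10) - 106))**2 = (126/(-140 - 106))**2 = (126/(-246))**2 = (126*(-1/246))**2 = (-21/41)**2 = 441/1681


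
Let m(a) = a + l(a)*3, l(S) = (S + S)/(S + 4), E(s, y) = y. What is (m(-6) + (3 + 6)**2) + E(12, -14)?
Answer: 79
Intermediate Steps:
l(S) = 2*S/(4 + S) (l(S) = (2*S)/(4 + S) = 2*S/(4 + S))
m(a) = a + 6*a/(4 + a) (m(a) = a + (2*a/(4 + a))*3 = a + 6*a/(4 + a))
(m(-6) + (3 + 6)**2) + E(12, -14) = (-6*(10 - 6)/(4 - 6) + (3 + 6)**2) - 14 = (-6*4/(-2) + 9**2) - 14 = (-6*(-1/2)*4 + 81) - 14 = (12 + 81) - 14 = 93 - 14 = 79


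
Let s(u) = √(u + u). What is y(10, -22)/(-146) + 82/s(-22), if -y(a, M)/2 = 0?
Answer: -41*I*√11/11 ≈ -12.362*I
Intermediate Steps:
s(u) = √2*√u (s(u) = √(2*u) = √2*√u)
y(a, M) = 0 (y(a, M) = -2*0 = 0)
y(10, -22)/(-146) + 82/s(-22) = 0/(-146) + 82/((√2*√(-22))) = 0*(-1/146) + 82/((√2*(I*√22))) = 0 + 82/((2*I*√11)) = 0 + 82*(-I*√11/22) = 0 - 41*I*√11/11 = -41*I*√11/11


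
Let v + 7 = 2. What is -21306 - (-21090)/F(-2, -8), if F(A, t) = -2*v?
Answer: -19197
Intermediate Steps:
v = -5 (v = -7 + 2 = -5)
F(A, t) = 10 (F(A, t) = -2*(-5) = 10)
-21306 - (-21090)/F(-2, -8) = -21306 - (-21090)/10 = -21306 - 222*(-19/2) = -21306 + 2109 = -19197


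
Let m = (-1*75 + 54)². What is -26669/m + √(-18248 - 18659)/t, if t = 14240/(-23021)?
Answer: -26669/441 - 23021*I*√36907/14240 ≈ -60.474 - 310.58*I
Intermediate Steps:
t = -14240/23021 (t = 14240*(-1/23021) = -14240/23021 ≈ -0.61857)
m = 441 (m = (-75 + 54)² = (-21)² = 441)
-26669/m + √(-18248 - 18659)/t = -26669/441 + √(-18248 - 18659)/(-14240/23021) = -26669*1/441 + √(-36907)*(-23021/14240) = -26669/441 + (I*√36907)*(-23021/14240) = -26669/441 - 23021*I*√36907/14240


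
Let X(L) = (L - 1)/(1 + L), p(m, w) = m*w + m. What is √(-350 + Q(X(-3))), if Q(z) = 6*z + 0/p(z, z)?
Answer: 13*I*√2 ≈ 18.385*I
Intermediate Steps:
p(m, w) = m + m*w
X(L) = (-1 + L)/(1 + L)
Q(z) = 6*z (Q(z) = 6*z + 0/((z*(1 + z))) = 6*z + 0*(1/(z*(1 + z))) = 6*z + 0 = 6*z)
√(-350 + Q(X(-3))) = √(-350 + 6*((-1 - 3)/(1 - 3))) = √(-350 + 6*(-4/(-2))) = √(-350 + 6*(-½*(-4))) = √(-350 + 6*2) = √(-350 + 12) = √(-338) = 13*I*√2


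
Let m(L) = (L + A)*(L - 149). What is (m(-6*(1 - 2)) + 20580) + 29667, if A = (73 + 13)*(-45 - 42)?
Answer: 1119315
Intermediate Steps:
A = -7482 (A = 86*(-87) = -7482)
m(L) = (-7482 + L)*(-149 + L) (m(L) = (L - 7482)*(L - 149) = (-7482 + L)*(-149 + L))
(m(-6*(1 - 2)) + 20580) + 29667 = ((1114818 + (-6*(1 - 2))² - (-45786)*(1 - 2)) + 20580) + 29667 = ((1114818 + (-6*(-1))² - (-45786)*(-1)) + 20580) + 29667 = ((1114818 + 6² - 7631*6) + 20580) + 29667 = ((1114818 + 36 - 45786) + 20580) + 29667 = (1069068 + 20580) + 29667 = 1089648 + 29667 = 1119315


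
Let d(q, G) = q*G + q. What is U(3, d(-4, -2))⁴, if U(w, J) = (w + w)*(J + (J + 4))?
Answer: 26873856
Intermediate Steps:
d(q, G) = q + G*q (d(q, G) = G*q + q = q + G*q)
U(w, J) = 2*w*(4 + 2*J) (U(w, J) = (2*w)*(J + (4 + J)) = (2*w)*(4 + 2*J) = 2*w*(4 + 2*J))
U(3, d(-4, -2))⁴ = (4*3*(2 - 4*(1 - 2)))⁴ = (4*3*(2 - 4*(-1)))⁴ = (4*3*(2 + 4))⁴ = (4*3*6)⁴ = 72⁴ = 26873856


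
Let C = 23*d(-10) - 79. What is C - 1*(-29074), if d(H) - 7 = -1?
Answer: 29133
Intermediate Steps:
d(H) = 6 (d(H) = 7 - 1 = 6)
C = 59 (C = 23*6 - 79 = 138 - 79 = 59)
C - 1*(-29074) = 59 - 1*(-29074) = 59 + 29074 = 29133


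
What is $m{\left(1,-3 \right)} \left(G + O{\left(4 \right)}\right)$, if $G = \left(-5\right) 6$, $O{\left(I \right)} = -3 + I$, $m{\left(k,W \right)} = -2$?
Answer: $58$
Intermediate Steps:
$G = -30$
$m{\left(1,-3 \right)} \left(G + O{\left(4 \right)}\right) = - 2 \left(-30 + \left(-3 + 4\right)\right) = - 2 \left(-30 + 1\right) = \left(-2\right) \left(-29\right) = 58$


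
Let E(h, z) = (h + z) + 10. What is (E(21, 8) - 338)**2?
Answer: 89401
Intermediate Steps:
E(h, z) = 10 + h + z
(E(21, 8) - 338)**2 = ((10 + 21 + 8) - 338)**2 = (39 - 338)**2 = (-299)**2 = 89401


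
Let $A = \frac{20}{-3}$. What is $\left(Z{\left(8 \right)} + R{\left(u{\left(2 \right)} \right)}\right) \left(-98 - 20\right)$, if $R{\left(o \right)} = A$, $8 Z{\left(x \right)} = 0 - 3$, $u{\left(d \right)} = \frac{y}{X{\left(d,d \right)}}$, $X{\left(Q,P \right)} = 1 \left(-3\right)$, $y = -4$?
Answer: $\frac{9971}{12} \approx 830.92$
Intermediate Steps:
$X{\left(Q,P \right)} = -3$
$u{\left(d \right)} = \frac{4}{3}$ ($u{\left(d \right)} = - \frac{4}{-3} = \left(-4\right) \left(- \frac{1}{3}\right) = \frac{4}{3}$)
$A = - \frac{20}{3}$ ($A = 20 \left(- \frac{1}{3}\right) = - \frac{20}{3} \approx -6.6667$)
$Z{\left(x \right)} = - \frac{3}{8}$ ($Z{\left(x \right)} = \frac{0 - 3}{8} = \frac{1}{8} \left(-3\right) = - \frac{3}{8}$)
$R{\left(o \right)} = - \frac{20}{3}$
$\left(Z{\left(8 \right)} + R{\left(u{\left(2 \right)} \right)}\right) \left(-98 - 20\right) = \left(- \frac{3}{8} - \frac{20}{3}\right) \left(-98 - 20\right) = \left(- \frac{169}{24}\right) \left(-118\right) = \frac{9971}{12}$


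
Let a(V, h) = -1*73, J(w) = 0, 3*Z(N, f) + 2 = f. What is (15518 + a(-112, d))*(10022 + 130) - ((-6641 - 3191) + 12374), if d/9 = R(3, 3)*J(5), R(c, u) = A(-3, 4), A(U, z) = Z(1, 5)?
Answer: 156795098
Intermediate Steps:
Z(N, f) = -⅔ + f/3
A(U, z) = 1 (A(U, z) = -⅔ + (⅓)*5 = -⅔ + 5/3 = 1)
R(c, u) = 1
d = 0 (d = 9*(1*0) = 9*0 = 0)
a(V, h) = -73
(15518 + a(-112, d))*(10022 + 130) - ((-6641 - 3191) + 12374) = (15518 - 73)*(10022 + 130) - ((-6641 - 3191) + 12374) = 15445*10152 - (-9832 + 12374) = 156797640 - 1*2542 = 156797640 - 2542 = 156795098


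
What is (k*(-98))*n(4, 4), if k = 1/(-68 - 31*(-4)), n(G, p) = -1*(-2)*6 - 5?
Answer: -49/4 ≈ -12.250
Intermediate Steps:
n(G, p) = 7 (n(G, p) = 2*6 - 5 = 12 - 5 = 7)
k = 1/56 (k = 1/(-68 + 124) = 1/56 ≈ 0.017857)
(k*(-98))*n(4, 4) = ((1/56)*(-98))*7 = -7/4*7 = -49/4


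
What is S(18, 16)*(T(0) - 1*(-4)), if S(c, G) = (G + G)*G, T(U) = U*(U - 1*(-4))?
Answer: 2048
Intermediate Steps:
T(U) = U*(4 + U) (T(U) = U*(U + 4) = U*(4 + U))
S(c, G) = 2*G² (S(c, G) = (2*G)*G = 2*G²)
S(18, 16)*(T(0) - 1*(-4)) = (2*16²)*(0*(4 + 0) - 1*(-4)) = (2*256)*(0*4 + 4) = 512*(0 + 4) = 512*4 = 2048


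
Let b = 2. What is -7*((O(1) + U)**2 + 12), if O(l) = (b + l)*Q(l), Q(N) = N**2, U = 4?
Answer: -427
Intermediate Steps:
O(l) = l**2*(2 + l) (O(l) = (2 + l)*l**2 = l**2*(2 + l))
-7*((O(1) + U)**2 + 12) = -7*((1**2*(2 + 1) + 4)**2 + 12) = -7*((1*3 + 4)**2 + 12) = -7*((3 + 4)**2 + 12) = -7*(7**2 + 12) = -7*(49 + 12) = -7*61 = -427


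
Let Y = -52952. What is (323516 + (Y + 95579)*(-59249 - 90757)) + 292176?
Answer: -6393690070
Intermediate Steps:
(323516 + (Y + 95579)*(-59249 - 90757)) + 292176 = (323516 + (-52952 + 95579)*(-59249 - 90757)) + 292176 = (323516 + 42627*(-150006)) + 292176 = (323516 - 6394305762) + 292176 = -6393982246 + 292176 = -6393690070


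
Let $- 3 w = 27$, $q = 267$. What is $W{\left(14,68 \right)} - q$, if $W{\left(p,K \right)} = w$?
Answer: $-276$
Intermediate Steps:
$w = -9$ ($w = \left(- \frac{1}{3}\right) 27 = -9$)
$W{\left(p,K \right)} = -9$
$W{\left(14,68 \right)} - q = -9 - 267 = -276$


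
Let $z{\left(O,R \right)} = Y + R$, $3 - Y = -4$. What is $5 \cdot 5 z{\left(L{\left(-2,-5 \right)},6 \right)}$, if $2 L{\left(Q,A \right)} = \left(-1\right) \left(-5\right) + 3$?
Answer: $325$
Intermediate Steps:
$Y = 7$ ($Y = 3 - -4 = 3 + 4 = 7$)
$L{\left(Q,A \right)} = 4$ ($L{\left(Q,A \right)} = \frac{\left(-1\right) \left(-5\right) + 3}{2} = \frac{5 + 3}{2} = \frac{1}{2} \cdot 8 = 4$)
$z{\left(O,R \right)} = 7 + R$
$5 \cdot 5 z{\left(L{\left(-2,-5 \right)},6 \right)} = 5 \cdot 5 \left(7 + 6\right) = 25 \cdot 13 = 325$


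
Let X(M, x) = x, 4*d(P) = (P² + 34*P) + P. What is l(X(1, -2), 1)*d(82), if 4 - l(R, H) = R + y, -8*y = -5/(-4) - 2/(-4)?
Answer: 954603/64 ≈ 14916.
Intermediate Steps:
d(P) = P²/4 + 35*P/4 (d(P) = ((P² + 34*P) + P)/4 = (P² + 35*P)/4 = P²/4 + 35*P/4)
y = -7/32 (y = -(-5/(-4) - 2/(-4))/8 = -(-5*(-¼) - 2*(-¼))/8 = -(5/4 + ½)/8 = -⅛*7/4 = -7/32 ≈ -0.21875)
l(R, H) = 135/32 - R (l(R, H) = 4 - (R - 7/32) = 4 - (-7/32 + R) = 4 + (7/32 - R) = 135/32 - R)
l(X(1, -2), 1)*d(82) = (135/32 - 1*(-2))*((¼)*82*(35 + 82)) = (135/32 + 2)*((¼)*82*117) = (199/32)*(4797/2) = 954603/64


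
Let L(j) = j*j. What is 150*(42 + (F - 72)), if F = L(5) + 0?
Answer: -750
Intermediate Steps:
L(j) = j²
F = 25 (F = 5² + 0 = 25 + 0 = 25)
150*(42 + (F - 72)) = 150*(42 + (25 - 72)) = 150*(42 - 47) = 150*(-5) = -750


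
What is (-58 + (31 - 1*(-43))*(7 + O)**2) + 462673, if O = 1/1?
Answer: 467351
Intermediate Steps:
O = 1
(-58 + (31 - 1*(-43))*(7 + O)**2) + 462673 = (-58 + (31 - 1*(-43))*(7 + 1)**2) + 462673 = (-58 + (31 + 43)*8**2) + 462673 = (-58 + 74*64) + 462673 = (-58 + 4736) + 462673 = 4678 + 462673 = 467351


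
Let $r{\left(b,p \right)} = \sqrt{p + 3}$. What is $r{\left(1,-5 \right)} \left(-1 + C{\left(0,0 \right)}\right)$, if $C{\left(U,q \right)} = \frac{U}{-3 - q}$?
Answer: $- i \sqrt{2} \approx - 1.4142 i$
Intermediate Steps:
$r{\left(b,p \right)} = \sqrt{3 + p}$
$r{\left(1,-5 \right)} \left(-1 + C{\left(0,0 \right)}\right) = \sqrt{3 - 5} \left(-1 - \frac{0}{3 + 0}\right) = \sqrt{-2} \left(-1 - \frac{0}{3}\right) = i \sqrt{2} \left(-1 - 0 \cdot \frac{1}{3}\right) = i \sqrt{2} \left(-1 + 0\right) = i \sqrt{2} \left(-1\right) = - i \sqrt{2}$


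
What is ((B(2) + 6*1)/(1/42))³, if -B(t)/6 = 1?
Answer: 0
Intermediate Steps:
B(t) = -6 (B(t) = -6*1 = -6)
((B(2) + 6*1)/(1/42))³ = ((-6 + 6*1)/(1/42))³ = ((-6 + 6)/(1/42))³ = (0*42)³ = 0³ = 0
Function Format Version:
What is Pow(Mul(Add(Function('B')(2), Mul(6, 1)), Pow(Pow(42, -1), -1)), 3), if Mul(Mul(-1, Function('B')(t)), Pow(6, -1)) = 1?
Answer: 0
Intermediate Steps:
Function('B')(t) = -6 (Function('B')(t) = Mul(-6, 1) = -6)
Pow(Mul(Add(Function('B')(2), Mul(6, 1)), Pow(Pow(42, -1), -1)), 3) = Pow(Mul(Add(-6, Mul(6, 1)), Pow(Pow(42, -1), -1)), 3) = Pow(Mul(Add(-6, 6), Pow(Rational(1, 42), -1)), 3) = Pow(Mul(0, 42), 3) = Pow(0, 3) = 0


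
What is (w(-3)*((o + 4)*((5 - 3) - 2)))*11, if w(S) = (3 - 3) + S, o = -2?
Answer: 0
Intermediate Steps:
w(S) = S (w(S) = 0 + S = S)
(w(-3)*((o + 4)*((5 - 3) - 2)))*11 = -3*(-2 + 4)*((5 - 3) - 2)*11 = -6*(2 - 2)*11 = -6*0*11 = -3*0*11 = 0*11 = 0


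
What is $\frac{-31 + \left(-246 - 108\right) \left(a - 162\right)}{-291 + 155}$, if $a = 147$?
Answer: $- \frac{5279}{136} \approx -38.816$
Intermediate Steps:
$\frac{-31 + \left(-246 - 108\right) \left(a - 162\right)}{-291 + 155} = \frac{-31 + \left(-246 - 108\right) \left(147 - 162\right)}{-291 + 155} = \frac{-31 - -5310}{-136} = \left(-31 + 5310\right) \left(- \frac{1}{136}\right) = 5279 \left(- \frac{1}{136}\right) = - \frac{5279}{136}$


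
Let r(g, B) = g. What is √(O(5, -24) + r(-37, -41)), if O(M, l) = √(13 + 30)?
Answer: √(-37 + √43) ≈ 5.5175*I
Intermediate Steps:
O(M, l) = √43
√(O(5, -24) + r(-37, -41)) = √(√43 - 37) = √(-37 + √43)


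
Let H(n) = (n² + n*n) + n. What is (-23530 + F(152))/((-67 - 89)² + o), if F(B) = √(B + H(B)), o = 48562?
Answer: -11765/36449 + 6*√323/36449 ≈ -0.31982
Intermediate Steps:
H(n) = n + 2*n² (H(n) = (n² + n²) + n = 2*n² + n = n + 2*n²)
F(B) = √(B + B*(1 + 2*B))
(-23530 + F(152))/((-67 - 89)² + o) = (-23530 + √2*√(152*(1 + 152)))/((-67 - 89)² + 48562) = (-23530 + √2*√(152*153))/((-156)² + 48562) = (-23530 + √2*√23256)/(24336 + 48562) = (-23530 + √2*(6*√646))/72898 = (-23530 + 12*√323)*(1/72898) = -11765/36449 + 6*√323/36449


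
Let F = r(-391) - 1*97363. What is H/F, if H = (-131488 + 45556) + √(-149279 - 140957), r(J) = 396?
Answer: 85932/96967 - 2*I*√72559/96967 ≈ 0.8862 - 0.0055559*I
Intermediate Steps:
H = -85932 + 2*I*√72559 (H = -85932 + √(-290236) = -85932 + 2*I*√72559 ≈ -85932.0 + 538.74*I)
F = -96967 (F = 396 - 1*97363 = 396 - 97363 = -96967)
H/F = (-85932 + 2*I*√72559)/(-96967) = (-85932 + 2*I*√72559)*(-1/96967) = 85932/96967 - 2*I*√72559/96967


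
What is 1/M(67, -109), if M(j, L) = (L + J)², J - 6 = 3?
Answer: 1/10000 ≈ 0.00010000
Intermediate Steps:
J = 9 (J = 6 + 3 = 9)
M(j, L) = (9 + L)² (M(j, L) = (L + 9)² = (9 + L)²)
1/M(67, -109) = 1/((9 - 109)²) = 1/((-100)²) = 1/10000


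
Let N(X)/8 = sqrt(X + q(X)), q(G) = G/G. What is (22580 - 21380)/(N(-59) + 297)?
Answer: 356400/91921 - 9600*I*sqrt(58)/91921 ≈ 3.8772 - 0.79537*I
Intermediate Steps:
q(G) = 1
N(X) = 8*sqrt(1 + X) (N(X) = 8*sqrt(X + 1) = 8*sqrt(1 + X))
(22580 - 21380)/(N(-59) + 297) = (22580 - 21380)/(8*sqrt(1 - 59) + 297) = 1200/(8*sqrt(-58) + 297) = 1200/(8*(I*sqrt(58)) + 297) = 1200/(8*I*sqrt(58) + 297) = 1200/(297 + 8*I*sqrt(58))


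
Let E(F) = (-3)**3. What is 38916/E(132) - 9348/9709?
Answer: -2211040/1533 ≈ -1442.3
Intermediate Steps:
E(F) = -27
38916/E(132) - 9348/9709 = 38916/(-27) - 9348/9709 = 38916*(-1/27) - 9348*1/9709 = -4324/3 - 492/511 = -2211040/1533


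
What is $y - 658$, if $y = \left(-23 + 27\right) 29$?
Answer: $-542$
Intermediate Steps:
$y = 116$ ($y = 4 \cdot 29 = 116$)
$y - 658 = 116 - 658 = -542$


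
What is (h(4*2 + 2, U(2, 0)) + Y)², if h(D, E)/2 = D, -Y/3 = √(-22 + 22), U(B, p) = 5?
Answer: 400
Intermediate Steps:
Y = 0 (Y = -3*√(-22 + 22) = -3*√0 = -3*0 = 0)
h(D, E) = 2*D
(h(4*2 + 2, U(2, 0)) + Y)² = (2*(4*2 + 2) + 0)² = (2*(8 + 2) + 0)² = (2*10 + 0)² = (20 + 0)² = 20² = 400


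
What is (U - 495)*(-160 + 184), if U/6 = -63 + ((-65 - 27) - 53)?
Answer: -41832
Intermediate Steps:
U = -1248 (U = 6*(-63 + ((-65 - 27) - 53)) = 6*(-63 + (-92 - 53)) = 6*(-63 - 145) = 6*(-208) = -1248)
(U - 495)*(-160 + 184) = (-1248 - 495)*(-160 + 184) = -1743*24 = -41832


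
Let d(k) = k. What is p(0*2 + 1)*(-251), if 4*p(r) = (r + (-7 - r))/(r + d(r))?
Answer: 1757/8 ≈ 219.63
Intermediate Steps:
p(r) = -7/(8*r) (p(r) = ((r + (-7 - r))/(r + r))/4 = (-7*1/(2*r))/4 = (-7/(2*r))/4 = -7/(8*r))
p(0*2 + 1)*(-251) = -7/(8*(0*2 + 1))*(-251) = -7/(8*(0 + 1))*(-251) = -7/8/1*(-251) = -7/8*1*(-251) = -7/8*(-251) = 1757/8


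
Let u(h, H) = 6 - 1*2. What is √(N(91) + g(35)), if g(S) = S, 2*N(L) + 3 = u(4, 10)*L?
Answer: √862/2 ≈ 14.680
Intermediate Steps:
u(h, H) = 4 (u(h, H) = 6 - 2 = 4)
N(L) = -3/2 + 2*L (N(L) = -3/2 + (4*L)/2 = -3/2 + 2*L)
√(N(91) + g(35)) = √((-3/2 + 2*91) + 35) = √((-3/2 + 182) + 35) = √(361/2 + 35) = √(431/2) = √862/2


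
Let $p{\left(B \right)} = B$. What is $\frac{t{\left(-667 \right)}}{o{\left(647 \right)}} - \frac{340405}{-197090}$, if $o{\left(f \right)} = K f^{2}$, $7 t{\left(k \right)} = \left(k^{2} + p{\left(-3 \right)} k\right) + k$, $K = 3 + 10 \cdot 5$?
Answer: $\frac{10590836689273}{6121770667502} \approx 1.73$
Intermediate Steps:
$K = 53$ ($K = 3 + 50 = 53$)
$t{\left(k \right)} = - \frac{2 k}{7} + \frac{k^{2}}{7}$ ($t{\left(k \right)} = \frac{\left(k^{2} - 3 k\right) + k}{7} = \frac{k^{2} - 2 k}{7} = - \frac{2 k}{7} + \frac{k^{2}}{7}$)
$o{\left(f \right)} = 53 f^{2}$
$\frac{t{\left(-667 \right)}}{o{\left(647 \right)}} - \frac{340405}{-197090} = \frac{\frac{1}{7} \left(-667\right) \left(-2 - 667\right)}{53 \cdot 647^{2}} - \frac{340405}{-197090} = \frac{\frac{1}{7} \left(-667\right) \left(-669\right)}{53 \cdot 418609} - - \frac{68081}{39418} = \frac{446223}{7 \cdot 22186277} + \frac{68081}{39418} = \frac{446223}{7} \cdot \frac{1}{22186277} + \frac{68081}{39418} = \frac{446223}{155303939} + \frac{68081}{39418} = \frac{10590836689273}{6121770667502}$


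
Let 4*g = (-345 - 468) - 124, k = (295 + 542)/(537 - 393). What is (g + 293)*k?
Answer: 21855/64 ≈ 341.48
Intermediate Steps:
k = 93/16 (k = 837/144 = 837*(1/144) = 93/16 ≈ 5.8125)
g = -937/4 (g = ((-345 - 468) - 124)/4 = (-813 - 124)/4 = (¼)*(-937) = -937/4 ≈ -234.25)
(g + 293)*k = (-937/4 + 293)*(93/16) = (235/4)*(93/16) = 21855/64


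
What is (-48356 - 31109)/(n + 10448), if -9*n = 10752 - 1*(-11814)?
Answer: -238395/23822 ≈ -10.007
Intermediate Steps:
n = -7522/3 (n = -(10752 - 1*(-11814))/9 = -(10752 + 11814)/9 = -1/9*22566 = -7522/3 ≈ -2507.3)
(-48356 - 31109)/(n + 10448) = (-48356 - 31109)/(-7522/3 + 10448) = -79465/23822/3 = -79465*3/23822 = -238395/23822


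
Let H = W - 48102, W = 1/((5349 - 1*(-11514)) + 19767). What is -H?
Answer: 1761976259/36630 ≈ 48102.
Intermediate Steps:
W = 1/36630 (W = 1/((5349 + 11514) + 19767) = 1/(16863 + 19767) = 1/36630 ≈ 2.7300e-5)
H = -1761976259/36630 (H = 1/36630 - 48102 = -1761976259/36630 ≈ -48102.)
-H = -1*(-1761976259/36630) = 1761976259/36630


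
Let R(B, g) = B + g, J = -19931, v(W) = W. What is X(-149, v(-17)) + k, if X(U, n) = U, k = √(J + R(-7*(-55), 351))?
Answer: -149 + I*√19195 ≈ -149.0 + 138.55*I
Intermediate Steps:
k = I*√19195 (k = √(-19931 + (-7*(-55) + 351)) = √(-19931 + (385 + 351)) = √(-19931 + 736) = √(-19195) = I*√19195 ≈ 138.55*I)
X(-149, v(-17)) + k = -149 + I*√19195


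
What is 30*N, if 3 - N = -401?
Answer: 12120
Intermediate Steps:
N = 404 (N = 3 - 1*(-401) = 3 + 401 = 404)
30*N = 30*404 = 12120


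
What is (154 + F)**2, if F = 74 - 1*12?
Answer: 46656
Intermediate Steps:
F = 62 (F = 74 - 12 = 62)
(154 + F)**2 = (154 + 62)**2 = 216**2 = 46656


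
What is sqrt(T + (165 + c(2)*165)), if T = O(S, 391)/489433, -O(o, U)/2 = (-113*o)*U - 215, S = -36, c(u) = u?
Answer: sqrt(117017845380037)/489433 ≈ 22.102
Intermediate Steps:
O(o, U) = 430 + 226*U*o (O(o, U) = -2*((-113*o)*U - 215) = -2*(-113*U*o - 215) = -2*(-215 - 113*U*o) = 430 + 226*U*o)
T = -3180746/489433 (T = (430 + 226*391*(-36))/489433 = (430 - 3181176)*(1/489433) = -3180746*1/489433 = -3180746/489433 ≈ -6.4988)
sqrt(T + (165 + c(2)*165)) = sqrt(-3180746/489433 + (165 + 2*165)) = sqrt(-3180746/489433 + (165 + 330)) = sqrt(-3180746/489433 + 495) = sqrt(239088589/489433) = sqrt(117017845380037)/489433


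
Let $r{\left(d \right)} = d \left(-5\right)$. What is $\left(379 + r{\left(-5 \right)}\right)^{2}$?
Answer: $163216$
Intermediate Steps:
$r{\left(d \right)} = - 5 d$
$\left(379 + r{\left(-5 \right)}\right)^{2} = \left(379 - -25\right)^{2} = \left(379 + 25\right)^{2} = 404^{2} = 163216$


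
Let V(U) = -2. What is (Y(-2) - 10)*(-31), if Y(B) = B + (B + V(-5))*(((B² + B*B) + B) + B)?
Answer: 868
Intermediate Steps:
Y(B) = B + (-2 + B)*(2*B + 2*B²) (Y(B) = B + (B - 2)*(((B² + B*B) + B) + B) = B + (-2 + B)*(((B² + B²) + B) + B) = B + (-2 + B)*((2*B² + B) + B) = B + (-2 + B)*((B + 2*B²) + B) = B + (-2 + B)*(2*B + 2*B²))
(Y(-2) - 10)*(-31) = (-2*(-3 - 2*(-2) + 2*(-2)²) - 10)*(-31) = (-2*(-3 + 4 + 2*4) - 10)*(-31) = (-2*(-3 + 4 + 8) - 10)*(-31) = (-2*9 - 10)*(-31) = (-18 - 10)*(-31) = -28*(-31) = 868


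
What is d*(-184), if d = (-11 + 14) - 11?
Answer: 1472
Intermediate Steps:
d = -8 (d = 3 - 11 = -8)
d*(-184) = -8*(-184) = 1472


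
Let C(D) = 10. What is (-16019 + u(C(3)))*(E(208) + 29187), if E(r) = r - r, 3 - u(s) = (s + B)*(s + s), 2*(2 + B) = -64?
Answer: -453449232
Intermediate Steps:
B = -34 (B = -2 + (½)*(-64) = -2 - 32 = -34)
u(s) = 3 - 2*s*(-34 + s) (u(s) = 3 - (s - 34)*(s + s) = 3 - (-34 + s)*2*s = 3 - 2*s*(-34 + s))
E(r) = 0
(-16019 + u(C(3)))*(E(208) + 29187) = (-16019 + (3 - 2*10² + 68*10))*(0 + 29187) = (-16019 + (3 - 2*100 + 680))*29187 = (-16019 + (3 - 200 + 680))*29187 = (-16019 + 483)*29187 = -15536*29187 = -453449232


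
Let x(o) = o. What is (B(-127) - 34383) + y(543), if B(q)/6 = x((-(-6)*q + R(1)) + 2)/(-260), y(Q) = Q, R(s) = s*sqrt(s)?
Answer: -4396923/130 ≈ -33823.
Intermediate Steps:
R(s) = s**(3/2)
B(q) = -9/130 - 9*q/65 (B(q) = 6*(((-(-6)*q + 1**(3/2)) + 2)/(-260)) = 6*(((6*q + 1) + 2)*(-1/260)) = 6*(((1 + 6*q) + 2)*(-1/260)) = 6*((3 + 6*q)*(-1/260)) = 6*(-3/260 - 3*q/130) = -9/130 - 9*q/65)
(B(-127) - 34383) + y(543) = ((-9/130 - 9/65*(-127)) - 34383) + 543 = ((-9/130 + 1143/65) - 34383) + 543 = (2277/130 - 34383) + 543 = -4467513/130 + 543 = -4396923/130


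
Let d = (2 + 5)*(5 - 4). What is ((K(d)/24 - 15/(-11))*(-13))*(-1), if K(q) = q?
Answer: 5681/264 ≈ 21.519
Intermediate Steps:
d = 7 (d = 7*1 = 7)
((K(d)/24 - 15/(-11))*(-13))*(-1) = ((7/24 - 15/(-11))*(-13))*(-1) = ((7*(1/24) - 15*(-1/11))*(-13))*(-1) = ((7/24 + 15/11)*(-13))*(-1) = ((437/264)*(-13))*(-1) = -5681/264*(-1) = 5681/264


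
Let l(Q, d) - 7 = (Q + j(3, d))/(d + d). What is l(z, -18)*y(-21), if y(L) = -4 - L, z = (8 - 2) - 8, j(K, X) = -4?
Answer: 731/6 ≈ 121.83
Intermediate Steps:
z = -2 (z = 6 - 8 = -2)
l(Q, d) = 7 + (-4 + Q)/(2*d) (l(Q, d) = 7 + (Q - 4)/(d + d) = 7 + (-4 + Q)/((2*d)) = 7 + (-4 + Q)*(1/(2*d)) = 7 + (-4 + Q)/(2*d))
l(z, -18)*y(-21) = ((½)*(-4 - 2 + 14*(-18))/(-18))*(-4 - 1*(-21)) = ((½)*(-1/18)*(-4 - 2 - 252))*(-4 + 21) = ((½)*(-1/18)*(-258))*17 = (43/6)*17 = 731/6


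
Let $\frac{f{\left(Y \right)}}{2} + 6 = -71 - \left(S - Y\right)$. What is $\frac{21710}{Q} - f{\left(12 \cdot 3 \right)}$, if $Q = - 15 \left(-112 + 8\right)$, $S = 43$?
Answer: $\frac{2183}{12} \approx 181.92$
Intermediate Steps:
$Q = 1560$ ($Q = \left(-15\right) \left(-104\right) = 1560$)
$f{\left(Y \right)} = -240 + 2 Y$ ($f{\left(Y \right)} = -12 + 2 \left(-71 + \left(Y - 43\right)\right) = -12 + 2 \left(-71 + \left(-43 + Y\right)\right) = -12 + 2 \left(-114 + Y\right) = -12 + \left(-228 + 2 Y\right) = -240 + 2 Y$)
$\frac{21710}{Q} - f{\left(12 \cdot 3 \right)} = \frac{21710}{1560} - \left(-240 + 2 \cdot 12 \cdot 3\right) = 21710 \cdot \frac{1}{1560} - \left(-240 + 2 \cdot 36\right) = \frac{167}{12} - \left(-240 + 72\right) = \frac{167}{12} - -168 = \frac{167}{12} + 168 = \frac{2183}{12}$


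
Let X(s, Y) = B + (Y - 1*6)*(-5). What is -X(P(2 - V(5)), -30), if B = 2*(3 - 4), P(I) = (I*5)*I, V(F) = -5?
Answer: -178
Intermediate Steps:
P(I) = 5*I² (P(I) = (5*I)*I = 5*I²)
B = -2 (B = 2*(-1) = -2)
X(s, Y) = 28 - 5*Y (X(s, Y) = -2 + (Y - 1*6)*(-5) = -2 + (Y - 6)*(-5) = -2 + (-6 + Y)*(-5) = -2 + (30 - 5*Y) = 28 - 5*Y)
-X(P(2 - V(5)), -30) = -(28 - 5*(-30)) = -(28 + 150) = -1*178 = -178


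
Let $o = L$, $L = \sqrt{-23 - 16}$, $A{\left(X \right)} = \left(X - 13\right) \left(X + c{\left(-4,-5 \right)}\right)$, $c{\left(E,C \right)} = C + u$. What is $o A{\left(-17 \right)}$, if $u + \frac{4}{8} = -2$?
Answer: $735 i \sqrt{39} \approx 4590.1 i$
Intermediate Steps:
$u = - \frac{5}{2}$ ($u = - \frac{1}{2} - 2 = - \frac{5}{2} \approx -2.5$)
$c{\left(E,C \right)} = - \frac{5}{2} + C$ ($c{\left(E,C \right)} = C - \frac{5}{2} = - \frac{5}{2} + C$)
$A{\left(X \right)} = \left(-13 + X\right) \left(- \frac{15}{2} + X\right)$ ($A{\left(X \right)} = \left(X - 13\right) \left(X - \frac{15}{2}\right) = \left(-13 + X\right) \left(X - \frac{15}{2}\right) = \left(-13 + X\right) \left(- \frac{15}{2} + X\right)$)
$L = i \sqrt{39}$ ($L = \sqrt{-39} = i \sqrt{39} \approx 6.245 i$)
$o = i \sqrt{39} \approx 6.245 i$
$o A{\left(-17 \right)} = i \sqrt{39} \left(\frac{195}{2} + \left(-17\right)^{2} - - \frac{697}{2}\right) = i \sqrt{39} \left(\frac{195}{2} + 289 + \frac{697}{2}\right) = i \sqrt{39} \cdot 735 = 735 i \sqrt{39}$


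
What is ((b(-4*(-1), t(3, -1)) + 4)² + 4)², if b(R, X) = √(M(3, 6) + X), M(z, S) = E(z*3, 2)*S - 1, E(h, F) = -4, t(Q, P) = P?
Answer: -1628 - 96*I*√26 ≈ -1628.0 - 489.51*I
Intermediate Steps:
M(z, S) = -1 - 4*S (M(z, S) = -4*S - 1 = -1 - 4*S)
b(R, X) = √(-25 + X) (b(R, X) = √((-1 - 4*6) + X) = √((-1 - 24) + X) = √(-25 + X))
((b(-4*(-1), t(3, -1)) + 4)² + 4)² = ((√(-25 - 1) + 4)² + 4)² = ((√(-26) + 4)² + 4)² = ((I*√26 + 4)² + 4)² = ((4 + I*√26)² + 4)² = (4 + (4 + I*√26)²)²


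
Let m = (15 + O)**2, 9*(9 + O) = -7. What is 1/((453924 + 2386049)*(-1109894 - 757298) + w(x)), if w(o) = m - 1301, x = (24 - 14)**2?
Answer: -81/429524764234268 ≈ -1.8858e-13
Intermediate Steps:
O = -88/9 (O = -9 + (1/9)*(-7) = -9 - 7/9 = -88/9 ≈ -9.7778)
x = 100 (x = 10**2 = 100)
m = 2209/81 (m = (15 - 88/9)**2 = (47/9)**2 = 2209/81 ≈ 27.272)
w(o) = -103172/81 (w(o) = 2209/81 - 1301 = -103172/81)
1/((453924 + 2386049)*(-1109894 - 757298) + w(x)) = 1/((453924 + 2386049)*(-1109894 - 757298) - 103172/81) = 1/(2839973*(-1867192) - 103172/81) = 1/(-5302774865816 - 103172/81) = 1/(-429524764234268/81) = -81/429524764234268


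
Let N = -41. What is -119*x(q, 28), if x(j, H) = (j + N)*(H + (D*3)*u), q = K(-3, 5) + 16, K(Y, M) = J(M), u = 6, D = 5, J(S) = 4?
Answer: 294882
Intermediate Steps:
K(Y, M) = 4
q = 20 (q = 4 + 16 = 20)
x(j, H) = (-41 + j)*(90 + H) (x(j, H) = (j - 41)*(H + (5*3)*6) = (-41 + j)*(H + 15*6) = (-41 + j)*(H + 90) = (-41 + j)*(90 + H))
-119*x(q, 28) = -119*(-3690 - 41*28 + 90*20 + 28*20) = -119*(-3690 - 1148 + 1800 + 560) = -119*(-2478) = 294882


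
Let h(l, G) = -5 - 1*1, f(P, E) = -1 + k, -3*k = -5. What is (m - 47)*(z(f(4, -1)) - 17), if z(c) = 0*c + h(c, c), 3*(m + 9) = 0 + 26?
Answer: 3266/3 ≈ 1088.7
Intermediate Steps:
k = 5/3 (k = -1/3*(-5) = 5/3 ≈ 1.6667)
f(P, E) = 2/3 (f(P, E) = -1 + 5/3 = 2/3)
h(l, G) = -6 (h(l, G) = -5 - 1 = -6)
m = -1/3 (m = -9 + (0 + 26)/3 = -9 + (1/3)*26 = -9 + 26/3 = -1/3 ≈ -0.33333)
z(c) = -6 (z(c) = 0*c - 6 = 0 - 6 = -6)
(m - 47)*(z(f(4, -1)) - 17) = (-1/3 - 47)*(-6 - 17) = -142/3*(-23) = 3266/3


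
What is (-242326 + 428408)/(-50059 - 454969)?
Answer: -93041/252514 ≈ -0.36846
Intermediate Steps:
(-242326 + 428408)/(-50059 - 454969) = 186082/(-505028) = 186082*(-1/505028) = -93041/252514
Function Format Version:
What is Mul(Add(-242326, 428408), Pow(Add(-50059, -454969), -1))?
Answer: Rational(-93041, 252514) ≈ -0.36846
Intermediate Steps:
Mul(Add(-242326, 428408), Pow(Add(-50059, -454969), -1)) = Mul(186082, Pow(-505028, -1)) = Mul(186082, Rational(-1, 505028)) = Rational(-93041, 252514)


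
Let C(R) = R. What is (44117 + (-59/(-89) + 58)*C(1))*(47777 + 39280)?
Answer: 342276261138/89 ≈ 3.8458e+9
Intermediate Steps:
(44117 + (-59/(-89) + 58)*C(1))*(47777 + 39280) = (44117 + (-59/(-89) + 58)*1)*(47777 + 39280) = (44117 + (-59*(-1/89) + 58)*1)*87057 = (44117 + (59/89 + 58)*1)*87057 = (44117 + (5221/89)*1)*87057 = (44117 + 5221/89)*87057 = (3931634/89)*87057 = 342276261138/89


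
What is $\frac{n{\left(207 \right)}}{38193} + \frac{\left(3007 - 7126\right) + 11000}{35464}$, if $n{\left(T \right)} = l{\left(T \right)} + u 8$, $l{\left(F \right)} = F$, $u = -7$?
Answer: $\frac{268161097}{1354476552} \approx 0.19798$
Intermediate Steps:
$n{\left(T \right)} = -56 + T$ ($n{\left(T \right)} = T - 56 = -56 + T$)
$\frac{n{\left(207 \right)}}{38193} + \frac{\left(3007 - 7126\right) + 11000}{35464} = \frac{-56 + 207}{38193} + \frac{\left(3007 - 7126\right) + 11000}{35464} = 151 \cdot \frac{1}{38193} + \left(-4119 + 11000\right) \frac{1}{35464} = \frac{151}{38193} + 6881 \cdot \frac{1}{35464} = \frac{151}{38193} + \frac{6881}{35464} = \frac{268161097}{1354476552}$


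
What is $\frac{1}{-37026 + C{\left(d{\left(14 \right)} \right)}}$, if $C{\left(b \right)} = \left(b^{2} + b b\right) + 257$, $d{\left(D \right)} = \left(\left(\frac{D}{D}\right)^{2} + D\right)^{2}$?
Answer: $\frac{1}{64481} \approx 1.5508 \cdot 10^{-5}$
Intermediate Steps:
$d{\left(D \right)} = \left(1 + D\right)^{2}$ ($d{\left(D \right)} = \left(1^{2} + D\right)^{2} = \left(1 + D\right)^{2}$)
$C{\left(b \right)} = 257 + 2 b^{2}$ ($C{\left(b \right)} = \left(b^{2} + b^{2}\right) + 257 = 2 b^{2} + 257 = 257 + 2 b^{2}$)
$\frac{1}{-37026 + C{\left(d{\left(14 \right)} \right)}} = \frac{1}{-37026 + \left(257 + 2 \left(\left(1 + 14\right)^{2}\right)^{2}\right)} = \frac{1}{-37026 + \left(257 + 2 \left(15^{2}\right)^{2}\right)} = \frac{1}{-37026 + \left(257 + 2 \cdot 225^{2}\right)} = \frac{1}{-37026 + \left(257 + 2 \cdot 50625\right)} = \frac{1}{-37026 + \left(257 + 101250\right)} = \frac{1}{-37026 + 101507} = \frac{1}{64481}$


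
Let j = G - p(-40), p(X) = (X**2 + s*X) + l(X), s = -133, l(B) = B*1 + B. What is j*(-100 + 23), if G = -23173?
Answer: 2311001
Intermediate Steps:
l(B) = 2*B (l(B) = B + B = 2*B)
p(X) = X**2 - 131*X (p(X) = (X**2 - 133*X) + 2*X = X**2 - 131*X)
j = -30013 (j = -23173 - (-40)*(-131 - 40) = -23173 - (-40)*(-171) = -23173 - 1*6840 = -23173 - 6840 = -30013)
j*(-100 + 23) = -30013*(-100 + 23) = -30013*(-77) = 2311001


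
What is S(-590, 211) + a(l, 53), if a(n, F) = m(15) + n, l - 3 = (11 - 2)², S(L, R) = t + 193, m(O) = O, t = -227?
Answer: 65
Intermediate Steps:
S(L, R) = -34 (S(L, R) = -227 + 193 = -34)
l = 84 (l = 3 + (11 - 2)² = 3 + 9² = 3 + 81 = 84)
a(n, F) = 15 + n
S(-590, 211) + a(l, 53) = -34 + (15 + 84) = -34 + 99 = 65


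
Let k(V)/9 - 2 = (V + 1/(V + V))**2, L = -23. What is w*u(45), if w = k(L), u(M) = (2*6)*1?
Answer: 30394251/529 ≈ 57456.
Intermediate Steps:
u(M) = 12 (u(M) = 12*1 = 12)
k(V) = 18 + 9*(V + 1/(2*V))**2 (k(V) = 18 + 9*(V + 1/(V + V))**2 = 18 + 9*(V + 1/(2*V))**2)
w = 10131417/2116 (w = 27 + 9*(-23)**2 + (9/4)/(-23)**2 = 27 + 9*529 + (9/4)*(1/529) = 27 + 4761 + 9/2116 = 10131417/2116 ≈ 4788.0)
w*u(45) = (10131417/2116)*12 = 30394251/529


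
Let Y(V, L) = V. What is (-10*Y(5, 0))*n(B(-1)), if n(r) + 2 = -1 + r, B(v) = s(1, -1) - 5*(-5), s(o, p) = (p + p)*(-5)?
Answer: -1600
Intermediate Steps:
s(o, p) = -10*p (s(o, p) = (2*p)*(-5) = -10*p)
B(v) = 35 (B(v) = -10*(-1) - 5*(-5) = 10 + 25 = 35)
n(r) = -3 + r (n(r) = -2 + (-1 + r) = -3 + r)
(-10*Y(5, 0))*n(B(-1)) = (-10*5)*(-3 + 35) = -50*32 = -1600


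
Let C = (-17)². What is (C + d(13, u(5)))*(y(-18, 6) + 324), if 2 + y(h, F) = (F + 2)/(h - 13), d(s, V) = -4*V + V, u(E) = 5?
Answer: 2732876/31 ≈ 88157.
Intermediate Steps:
d(s, V) = -3*V
C = 289
y(h, F) = -2 + (2 + F)/(-13 + h) (y(h, F) = -2 + (F + 2)/(h - 13) = -2 + (2 + F)/(-13 + h))
(C + d(13, u(5)))*(y(-18, 6) + 324) = (289 - 3*5)*((28 + 6 - 2*(-18))/(-13 - 18) + 324) = (289 - 15)*((28 + 6 + 36)/(-31) + 324) = 274*(-1/31*70 + 324) = 274*(-70/31 + 324) = 274*(9974/31) = 2732876/31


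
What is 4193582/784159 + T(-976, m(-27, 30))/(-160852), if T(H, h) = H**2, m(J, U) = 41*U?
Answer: -18106247930/31533385867 ≈ -0.57419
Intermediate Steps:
4193582/784159 + T(-976, m(-27, 30))/(-160852) = 4193582/784159 + (-976)**2/(-160852) = 4193582*(1/784159) + 952576*(-1/160852) = 4193582/784159 - 238144/40213 = -18106247930/31533385867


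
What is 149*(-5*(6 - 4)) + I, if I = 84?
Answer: -1406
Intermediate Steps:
149*(-5*(6 - 4)) + I = 149*(-5*(6 - 4)) + 84 = 149*(-5*2) + 84 = 149*(-10) + 84 = -1490 + 84 = -1406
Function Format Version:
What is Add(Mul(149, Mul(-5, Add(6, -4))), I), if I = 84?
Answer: -1406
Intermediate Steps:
Add(Mul(149, Mul(-5, Add(6, -4))), I) = Add(Mul(149, Mul(-5, Add(6, -4))), 84) = Add(Mul(149, Mul(-5, 2)), 84) = Add(Mul(149, -10), 84) = Add(-1490, 84) = -1406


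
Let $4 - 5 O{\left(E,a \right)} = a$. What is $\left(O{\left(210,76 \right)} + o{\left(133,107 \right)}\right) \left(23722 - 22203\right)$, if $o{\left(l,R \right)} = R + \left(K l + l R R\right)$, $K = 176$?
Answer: $\frac{11743522672}{5} \approx 2.3487 \cdot 10^{9}$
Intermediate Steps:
$O{\left(E,a \right)} = \frac{4}{5} - \frac{a}{5}$
$o{\left(l,R \right)} = R + 176 l + l R^{2}$ ($o{\left(l,R \right)} = R + \left(176 l + l R R\right) = R + \left(176 l + R l R\right) = R + \left(176 l + l R^{2}\right) = R + 176 l + l R^{2}$)
$\left(O{\left(210,76 \right)} + o{\left(133,107 \right)}\right) \left(23722 - 22203\right) = \left(\left(\frac{4}{5} - \frac{76}{5}\right) + \left(107 + 176 \cdot 133 + 133 \cdot 107^{2}\right)\right) \left(23722 - 22203\right) = \left(\left(\frac{4}{5} - \frac{76}{5}\right) + \left(107 + 23408 + 133 \cdot 11449\right)\right) 1519 = \left(- \frac{72}{5} + \left(107 + 23408 + 1522717\right)\right) 1519 = \left(- \frac{72}{5} + 1546232\right) 1519 = \frac{7731088}{5} \cdot 1519 = \frac{11743522672}{5}$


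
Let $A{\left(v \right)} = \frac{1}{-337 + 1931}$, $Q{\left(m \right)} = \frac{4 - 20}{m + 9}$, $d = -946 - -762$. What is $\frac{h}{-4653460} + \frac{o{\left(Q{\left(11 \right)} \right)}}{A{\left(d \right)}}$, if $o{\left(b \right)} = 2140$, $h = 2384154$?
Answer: $\frac{7936847114723}{2326730} \approx 3.4112 \cdot 10^{6}$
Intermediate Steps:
$d = -184$ ($d = -946 + 762 = -184$)
$Q{\left(m \right)} = - \frac{16}{9 + m}$
$A{\left(v \right)} = \frac{1}{1594}$
$\frac{h}{-4653460} + \frac{o{\left(Q{\left(11 \right)} \right)}}{A{\left(d \right)}} = \frac{2384154}{-4653460} + 2140 \frac{1}{\frac{1}{1594}} = 2384154 \left(- \frac{1}{4653460}\right) + 2140 \cdot 1594 = - \frac{1192077}{2326730} + 3411160 = \frac{7936847114723}{2326730}$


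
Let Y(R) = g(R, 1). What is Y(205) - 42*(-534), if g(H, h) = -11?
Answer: 22417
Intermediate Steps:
Y(R) = -11
Y(205) - 42*(-534) = -11 - 42*(-534) = -11 + 22428 = 22417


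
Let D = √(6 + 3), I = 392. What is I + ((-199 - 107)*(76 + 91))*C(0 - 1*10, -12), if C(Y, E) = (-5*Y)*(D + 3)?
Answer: -15330208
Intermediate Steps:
D = 3 (D = √9 = 3)
C(Y, E) = -30*Y (C(Y, E) = (-5*Y)*(3 + 3) = -5*Y*6 = -30*Y)
I + ((-199 - 107)*(76 + 91))*C(0 - 1*10, -12) = 392 + ((-199 - 107)*(76 + 91))*(-30*(0 - 1*10)) = 392 + (-306*167)*(-30*(0 - 10)) = 392 - (-1533060)*(-10) = 392 - 51102*300 = 392 - 15330600 = -15330208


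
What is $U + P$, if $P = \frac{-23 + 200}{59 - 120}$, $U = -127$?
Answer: $- \frac{7924}{61} \approx -129.9$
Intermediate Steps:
$P = - \frac{177}{61}$ ($P = \frac{177}{-61} = 177 \left(- \frac{1}{61}\right) = - \frac{177}{61} \approx -2.9016$)
$U + P = -127 - \frac{177}{61} = - \frac{7924}{61}$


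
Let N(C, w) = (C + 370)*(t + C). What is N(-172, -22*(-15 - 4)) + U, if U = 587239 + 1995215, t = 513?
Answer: 2649972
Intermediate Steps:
U = 2582454
N(C, w) = (370 + C)*(513 + C) (N(C, w) = (C + 370)*(513 + C) = (370 + C)*(513 + C))
N(-172, -22*(-15 - 4)) + U = (189810 + (-172)**2 + 883*(-172)) + 2582454 = (189810 + 29584 - 151876) + 2582454 = 67518 + 2582454 = 2649972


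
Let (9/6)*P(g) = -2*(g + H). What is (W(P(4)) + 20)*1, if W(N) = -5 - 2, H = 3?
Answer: 13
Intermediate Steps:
P(g) = -4 - 4*g/3 (P(g) = 2*(-2*(g + 3))/3 = 2*(-2*(3 + g))/3 = 2*(-6 - 2*g)/3 = -4 - 4*g/3)
W(N) = -7
(W(P(4)) + 20)*1 = (-7 + 20)*1 = 13*1 = 13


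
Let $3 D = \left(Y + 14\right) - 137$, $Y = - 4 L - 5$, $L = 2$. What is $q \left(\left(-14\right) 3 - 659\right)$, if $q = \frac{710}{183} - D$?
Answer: $- \frac{2104402}{61} \approx -34498.0$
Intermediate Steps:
$Y = -13$ ($Y = \left(-4\right) 2 - 5 = -8 - 5 = -13$)
$D = - \frac{136}{3}$ ($D = \frac{\left(-13 + 14\right) - 137}{3} = \frac{1 - 137}{3} = \frac{1}{3} \left(-136\right) = - \frac{136}{3} \approx -45.333$)
$q = \frac{3002}{61}$ ($q = \frac{710}{183} - - \frac{136}{3} = 710 \cdot \frac{1}{183} + \frac{136}{3} = \frac{710}{183} + \frac{136}{3} = \frac{3002}{61} \approx 49.213$)
$q \left(\left(-14\right) 3 - 659\right) = \frac{3002 \left(\left(-14\right) 3 - 659\right)}{61} = \frac{3002 \left(-42 - 659\right)}{61} = \frac{3002}{61} \left(-701\right) = - \frac{2104402}{61}$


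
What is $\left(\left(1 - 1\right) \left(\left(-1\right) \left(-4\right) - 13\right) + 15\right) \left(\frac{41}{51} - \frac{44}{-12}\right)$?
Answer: $\frac{1140}{17} \approx 67.059$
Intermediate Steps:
$\left(\left(1 - 1\right) \left(\left(-1\right) \left(-4\right) - 13\right) + 15\right) \left(\frac{41}{51} - \frac{44}{-12}\right) = \left(0 \left(4 - 13\right) + 15\right) \left(41 \cdot \frac{1}{51} - - \frac{11}{3}\right) = \left(0 \left(-9\right) + 15\right) \left(\frac{41}{51} + \frac{11}{3}\right) = \left(0 + 15\right) \frac{76}{17} = 15 \cdot \frac{76}{17} = \frac{1140}{17}$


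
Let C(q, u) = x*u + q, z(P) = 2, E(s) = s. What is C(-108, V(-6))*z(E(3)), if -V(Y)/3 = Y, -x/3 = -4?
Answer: 216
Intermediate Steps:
x = 12 (x = -3*(-4) = 12)
V(Y) = -3*Y
C(q, u) = q + 12*u (C(q, u) = 12*u + q = q + 12*u)
C(-108, V(-6))*z(E(3)) = (-108 + 12*(-3*(-6)))*2 = (-108 + 12*18)*2 = (-108 + 216)*2 = 108*2 = 216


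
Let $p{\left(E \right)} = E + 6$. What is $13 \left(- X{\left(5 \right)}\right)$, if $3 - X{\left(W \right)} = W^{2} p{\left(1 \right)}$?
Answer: $2236$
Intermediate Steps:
$p{\left(E \right)} = 6 + E$
$X{\left(W \right)} = 3 - 7 W^{2}$ ($X{\left(W \right)} = 3 - W^{2} \left(6 + 1\right) = 3 - W^{2} \cdot 7 = 3 - 7 W^{2}$)
$13 \left(- X{\left(5 \right)}\right) = 13 \left(- (3 - 7 \cdot 5^{2})\right) = 13 \left(- (3 - 175)\right) = 13 \left(\left(-1\right) \left(-172\right)\right) = 13 \cdot 172 = 2236$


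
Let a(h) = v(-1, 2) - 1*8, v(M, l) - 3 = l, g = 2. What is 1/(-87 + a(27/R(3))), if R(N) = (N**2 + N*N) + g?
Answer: -1/90 ≈ -0.011111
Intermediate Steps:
R(N) = 2 + 2*N**2 (R(N) = (N**2 + N*N) + 2 = (N**2 + N**2) + 2 = 2*N**2 + 2 = 2 + 2*N**2)
v(M, l) = 3 + l
a(h) = -3 (a(h) = (3 + 2) - 1*8 = 5 - 8 = -3)
1/(-87 + a(27/R(3))) = 1/(-87 - 3) = 1/(-90) = -1/90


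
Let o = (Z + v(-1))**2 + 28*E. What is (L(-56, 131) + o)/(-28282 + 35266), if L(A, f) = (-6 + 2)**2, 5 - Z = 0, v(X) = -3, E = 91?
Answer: 107/291 ≈ 0.36770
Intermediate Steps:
Z = 5 (Z = 5 - 1*0 = 5 + 0 = 5)
L(A, f) = 16 (L(A, f) = (-4)**2 = 16)
o = 2552 (o = (5 - 3)**2 + 28*91 = 2**2 + 2548 = 4 + 2548 = 2552)
(L(-56, 131) + o)/(-28282 + 35266) = (16 + 2552)/(-28282 + 35266) = 2568/6984 = 2568*(1/6984) = 107/291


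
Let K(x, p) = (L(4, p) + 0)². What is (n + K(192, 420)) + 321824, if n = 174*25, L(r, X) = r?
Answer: 326190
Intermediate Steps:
K(x, p) = 16 (K(x, p) = (4 + 0)² = 4² = 16)
n = 4350
(n + K(192, 420)) + 321824 = (4350 + 16) + 321824 = 4366 + 321824 = 326190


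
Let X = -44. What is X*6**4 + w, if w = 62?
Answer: -56962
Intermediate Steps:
X*6**4 + w = -44*6**4 + 62 = -44*1296 + 62 = -57024 + 62 = -56962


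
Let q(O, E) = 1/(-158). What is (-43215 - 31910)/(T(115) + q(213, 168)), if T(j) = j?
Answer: -11869750/18169 ≈ -653.30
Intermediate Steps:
q(O, E) = -1/158
(-43215 - 31910)/(T(115) + q(213, 168)) = (-43215 - 31910)/(115 - 1/158) = -75125/18169/158 = -75125*158/18169 = -11869750/18169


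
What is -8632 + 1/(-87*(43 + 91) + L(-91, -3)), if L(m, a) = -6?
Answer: -100683649/11664 ≈ -8632.0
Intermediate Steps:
-8632 + 1/(-87*(43 + 91) + L(-91, -3)) = -8632 + 1/(-87*(43 + 91) - 6) = -8632 + 1/(-87*134 - 6) = -8632 + 1/(-11658 - 6) = -8632 + 1/(-11664) = -8632 - 1/11664 = -100683649/11664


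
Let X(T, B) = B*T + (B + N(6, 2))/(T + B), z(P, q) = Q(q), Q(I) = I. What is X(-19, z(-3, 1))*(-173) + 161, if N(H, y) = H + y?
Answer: 7069/2 ≈ 3534.5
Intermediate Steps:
z(P, q) = q
X(T, B) = B*T + (8 + B)/(B + T) (X(T, B) = B*T + (B + (6 + 2))/(T + B) = B*T + (B + 8)/(B + T) = B*T + (8 + B)/(B + T))
X(-19, z(-3, 1))*(-173) + 161 = ((8 + 1 + 1*(-19)² - 19*1²)/(1 - 19))*(-173) + 161 = ((8 + 1 + 1*361 - 19*1)/(-18))*(-173) + 161 = -(8 + 1 + 361 - 19)/18*(-173) + 161 = -1/18*351*(-173) + 161 = -39/2*(-173) + 161 = 6747/2 + 161 = 7069/2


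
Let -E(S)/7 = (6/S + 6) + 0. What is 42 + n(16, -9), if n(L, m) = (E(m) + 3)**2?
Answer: 10987/9 ≈ 1220.8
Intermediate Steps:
E(S) = -42 - 42/S (E(S) = -7*((6/S + 6) + 0) = -7*((6 + 6/S) + 0) = -7*(6 + 6/S) = -42 - 42/S)
n(L, m) = (-39 - 42/m)**2 (n(L, m) = ((-42 - 42/m) + 3)**2 = (-39 - 42/m)**2)
42 + n(16, -9) = 42 + (39 + 42/(-9))**2 = 42 + (39 + 42*(-1/9))**2 = 42 + (39 - 14/3)**2 = 42 + (103/3)**2 = 42 + 10609/9 = 10987/9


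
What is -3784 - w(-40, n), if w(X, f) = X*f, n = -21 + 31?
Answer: -3384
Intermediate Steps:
n = 10
-3784 - w(-40, n) = -3784 - (-40)*10 = -3784 - 1*(-400) = -3784 + 400 = -3384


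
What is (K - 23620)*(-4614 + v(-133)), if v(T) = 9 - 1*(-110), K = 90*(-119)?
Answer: 154313350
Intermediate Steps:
K = -10710
v(T) = 119 (v(T) = 9 + 110 = 119)
(K - 23620)*(-4614 + v(-133)) = (-10710 - 23620)*(-4614 + 119) = -34330*(-4495) = 154313350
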